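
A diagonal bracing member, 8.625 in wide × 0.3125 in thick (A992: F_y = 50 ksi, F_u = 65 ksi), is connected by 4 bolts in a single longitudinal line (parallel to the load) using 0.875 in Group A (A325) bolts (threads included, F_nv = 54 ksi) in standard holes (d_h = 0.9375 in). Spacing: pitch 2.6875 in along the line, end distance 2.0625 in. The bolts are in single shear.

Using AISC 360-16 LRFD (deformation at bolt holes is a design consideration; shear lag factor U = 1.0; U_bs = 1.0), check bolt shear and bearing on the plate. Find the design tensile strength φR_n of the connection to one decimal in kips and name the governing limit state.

Bolt shear: A_b = π(0.875)²/4 = 0.60132 in². φR_n = 0.75 × 54 × 0.60132 × 4 × 1 = 97.4 kips.
Bearing (0.3125 in plate, F_u = 65 ksi): end bolts L_c = 2.0625 − 0.9375/2 = 1.59375, R_n = min(1.2×1.59375×0.3125×65, 2.4×0.875×0.3125×65) = 38.848 kips/bolt; interior L_c = 2.6875 − 0.9375 = 1.75, R_n = 42.656 kips/bolt. φR_n = 0.75 × (1×38.848 + 3×42.656) = 125.1 kips.
Governing: min(97.4, 125.1) = 97.4 kips → bolt shear.

97.4 kips (bolt shear governs)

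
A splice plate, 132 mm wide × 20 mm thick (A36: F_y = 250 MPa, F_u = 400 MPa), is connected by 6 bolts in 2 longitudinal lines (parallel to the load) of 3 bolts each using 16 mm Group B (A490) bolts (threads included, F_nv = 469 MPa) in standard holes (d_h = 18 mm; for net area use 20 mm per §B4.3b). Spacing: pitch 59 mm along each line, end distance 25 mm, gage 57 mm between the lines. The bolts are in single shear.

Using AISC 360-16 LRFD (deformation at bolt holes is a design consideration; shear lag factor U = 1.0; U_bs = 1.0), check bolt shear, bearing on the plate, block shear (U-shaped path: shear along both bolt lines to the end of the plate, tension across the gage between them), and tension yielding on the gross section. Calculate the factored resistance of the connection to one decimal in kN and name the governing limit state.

424.3 kN (bolt shear governs)

Bolt shear: A_b = π(16)²/4 = 201.06 mm². φR_n = 0.75 × 469 × 201.06 × 6 × 1 = 424.3 kN.
Bearing (20 mm plate, F_u = 400 MPa): end bolts L_c = 25 − 18/2 = 16, R_n = min(1.2×16×20×400, 2.4×16×20×400) = 153.6 kN/bolt; interior L_c = 59 − 18 = 41, R_n = 307.2 kN/bolt. φR_n = 0.75 × (2×153.6 + 4×307.2) = 1152.0 kN.
Block shear: shear path 2×[25+2×59] = 2×143 mm, A_gv = 5720, A_nv = 2×(143 − 2.5×20)×20 = 3720 mm²; tension across gage: (57 − 1×20)×20 = 740 mm². R_n = min(0.6×400×3720, 0.6×250×5720) + 1.0×400×740 = min(892.8, 858) + 296 = 1154 kN. φR_n = 0.75 × 1154 = 865.5 kN.
Tension yield (gross): A_g = 132×20 = 2640 mm². φR_n = 0.90 × 250 × 2640 = 594.0 kN.
Governing: min(424.3, 1152.0, 865.5, 594.0) = 424.3 kN → bolt shear.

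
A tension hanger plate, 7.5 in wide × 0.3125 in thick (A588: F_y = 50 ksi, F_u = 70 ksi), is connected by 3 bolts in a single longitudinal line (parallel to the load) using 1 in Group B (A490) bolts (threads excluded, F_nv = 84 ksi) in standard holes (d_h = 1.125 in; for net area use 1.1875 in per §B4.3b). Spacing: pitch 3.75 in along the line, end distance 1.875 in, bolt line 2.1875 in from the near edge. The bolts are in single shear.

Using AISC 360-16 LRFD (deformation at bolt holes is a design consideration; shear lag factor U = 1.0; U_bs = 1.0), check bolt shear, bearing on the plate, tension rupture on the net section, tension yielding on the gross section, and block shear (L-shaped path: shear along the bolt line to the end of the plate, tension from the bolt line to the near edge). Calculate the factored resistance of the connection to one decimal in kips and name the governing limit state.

Bolt shear: A_b = π(1)²/4 = 0.7854 in². φR_n = 0.75 × 84 × 0.7854 × 3 × 1 = 148.4 kips.
Bearing (0.3125 in plate, F_u = 70 ksi): end bolts L_c = 1.875 − 1.125/2 = 1.3125, R_n = min(1.2×1.3125×0.3125×70, 2.4×1×0.3125×70) = 34.453 kips/bolt; interior L_c = 3.75 − 1.125 = 2.625, R_n = 52.5 kips/bolt. φR_n = 0.75 × (1×34.453 + 2×52.5) = 104.6 kips.
Tension rupture (net): A_n = (7.5 − 1×1.1875)×0.3125 = 1.9727 in² (U = 1.0, A_e = A_n). φR_n = 0.75 × 70 × 1.9727 = 103.6 kips.
Tension yield (gross): A_g = 7.5×0.3125 = 2.3438 in². φR_n = 0.90 × 50 × 2.3438 = 105.5 kips.
Block shear: shear path 1×[1.875+2×3.75] = 1×9.375 in, A_gv = 2.9297, A_nv = 1×(9.375 − 2.5×1.1875)×0.3125 = 2.002 in²; tension to near edge: (2.1875 − 0.5×1.1875)×0.3125 = 0.49805 in². R_n = min(0.6×70×2.002, 0.6×50×2.9297) + 1.0×70×0.49805 = min(84.084, 87.891) + 34.864 = 118.95 kips. φR_n = 0.75 × 118.95 = 89.2 kips.
Governing: min(148.4, 104.6, 103.6, 105.5, 89.2) = 89.2 kips → block shear.

89.2 kips (block shear governs)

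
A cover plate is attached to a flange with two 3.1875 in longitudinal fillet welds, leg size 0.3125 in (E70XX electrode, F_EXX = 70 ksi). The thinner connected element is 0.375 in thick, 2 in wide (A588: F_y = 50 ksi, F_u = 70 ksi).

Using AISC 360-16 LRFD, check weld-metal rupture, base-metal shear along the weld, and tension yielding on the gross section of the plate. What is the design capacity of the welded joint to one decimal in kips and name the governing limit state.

33.8 kips (gross-section yield governs)

Weld metal: throat = 0.707×0.3125 = 0.22094 in, L = 2×3.1875 = 6.375 in. φR_n = 0.75 × 0.6 × 70 × 0.22094 × 6.375 = 44.4 kips.
Base metal shear (0.375 in plate): yield φR_n = 1.0×0.6×50×0.375×6.375 = 71.7 kips; rupture φR_n = 0.75×0.6×70×0.375×6.375 = 75.3 kips; take 71.7 kips (yield).
Tension yield (gross): A_g = 2×0.375 = 0.75 in². φR_n = 0.90 × 50 × 0.75 = 33.8 kips.
Governing: min(44.4, 71.7, 33.8) = 33.8 kips → gross-section yield.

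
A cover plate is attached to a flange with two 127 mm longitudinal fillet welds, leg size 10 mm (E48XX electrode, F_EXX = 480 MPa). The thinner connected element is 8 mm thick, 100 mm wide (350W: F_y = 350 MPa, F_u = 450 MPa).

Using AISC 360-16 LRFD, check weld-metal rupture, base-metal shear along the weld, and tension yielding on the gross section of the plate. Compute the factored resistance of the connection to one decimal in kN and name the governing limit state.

252.0 kN (gross-section yield governs)

Weld metal: throat = 0.707×10 = 7.07 mm, L = 2×127 = 254 mm. φR_n = 0.75 × 0.6 × 480 × 7.07 × 254 = 387.9 kN.
Base metal shear (8 mm plate): yield φR_n = 1.0×0.6×350×8×254 = 426.7 kN; rupture φR_n = 0.75×0.6×450×8×254 = 411.5 kN; take 411.5 kN (rupture).
Tension yield (gross): A_g = 100×8 = 800 mm². φR_n = 0.90 × 350 × 800 = 252.0 kN.
Governing: min(387.9, 411.5, 252.0) = 252.0 kN → gross-section yield.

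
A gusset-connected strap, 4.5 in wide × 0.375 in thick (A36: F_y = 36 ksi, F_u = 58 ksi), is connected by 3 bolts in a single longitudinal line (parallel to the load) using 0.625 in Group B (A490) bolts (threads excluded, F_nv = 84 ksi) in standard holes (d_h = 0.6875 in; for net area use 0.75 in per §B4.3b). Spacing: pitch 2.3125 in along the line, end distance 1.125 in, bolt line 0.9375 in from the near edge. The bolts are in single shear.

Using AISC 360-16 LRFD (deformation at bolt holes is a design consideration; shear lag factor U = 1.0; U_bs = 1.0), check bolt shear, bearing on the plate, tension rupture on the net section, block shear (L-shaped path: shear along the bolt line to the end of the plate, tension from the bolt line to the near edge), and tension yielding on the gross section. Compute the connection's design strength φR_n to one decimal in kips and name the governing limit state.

Bolt shear: A_b = π(0.625)²/4 = 0.3068 in². φR_n = 0.75 × 84 × 0.3068 × 3 × 1 = 58.0 kips.
Bearing (0.375 in plate, F_u = 58 ksi): end bolts L_c = 1.125 − 0.6875/2 = 0.78125, R_n = min(1.2×0.78125×0.375×58, 2.4×0.625×0.375×58) = 20.391 kips/bolt; interior L_c = 2.3125 − 0.6875 = 1.625, R_n = 32.625 kips/bolt. φR_n = 0.75 × (1×20.391 + 2×32.625) = 64.2 kips.
Tension rupture (net): A_n = (4.5 − 1×0.75)×0.375 = 1.4063 in² (U = 1.0, A_e = A_n). φR_n = 0.75 × 58 × 1.4063 = 61.2 kips.
Block shear: shear path 1×[1.125+2×2.3125] = 1×5.75 in, A_gv = 2.1563, A_nv = 1×(5.75 − 2.5×0.75)×0.375 = 1.4531 in²; tension to near edge: (0.9375 − 0.5×0.75)×0.375 = 0.21094 in². R_n = min(0.6×58×1.4531, 0.6×36×2.1563) + 1.0×58×0.21094 = min(50.568, 46.576) + 12.235 = 58.811 kips. φR_n = 0.75 × 58.811 = 44.1 kips.
Tension yield (gross): A_g = 4.5×0.375 = 1.6875 in². φR_n = 0.90 × 36 × 1.6875 = 54.7 kips.
Governing: min(58.0, 64.2, 61.2, 44.1, 54.7) = 44.1 kips → block shear.

44.1 kips (block shear governs)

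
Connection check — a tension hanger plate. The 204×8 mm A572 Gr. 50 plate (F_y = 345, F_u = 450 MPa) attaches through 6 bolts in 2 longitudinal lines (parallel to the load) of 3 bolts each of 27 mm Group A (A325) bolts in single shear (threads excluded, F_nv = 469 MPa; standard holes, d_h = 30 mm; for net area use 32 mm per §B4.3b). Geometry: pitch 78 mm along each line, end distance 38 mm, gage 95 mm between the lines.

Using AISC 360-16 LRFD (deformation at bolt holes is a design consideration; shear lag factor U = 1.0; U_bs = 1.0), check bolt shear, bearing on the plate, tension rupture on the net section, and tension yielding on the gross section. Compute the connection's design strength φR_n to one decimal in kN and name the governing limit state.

378.0 kN (net-section rupture governs)

Bolt shear: A_b = π(27)²/4 = 572.56 mm². φR_n = 0.75 × 469 × 572.56 × 6 × 1 = 1208.4 kN.
Bearing (8 mm plate, F_u = 450 MPa): end bolts L_c = 38 − 30/2 = 23, R_n = min(1.2×23×8×450, 2.4×27×8×450) = 99.36 kN/bolt; interior L_c = 78 − 30 = 48, R_n = 207.36 kN/bolt. φR_n = 0.75 × (2×99.36 + 4×207.36) = 771.1 kN.
Tension rupture (net): A_n = (204 − 2×32)×8 = 1120 mm² (U = 1.0, A_e = A_n). φR_n = 0.75 × 450 × 1120 = 378.0 kN.
Tension yield (gross): A_g = 204×8 = 1632 mm². φR_n = 0.90 × 345 × 1632 = 506.7 kN.
Governing: min(1208.4, 771.1, 378.0, 506.7) = 378.0 kN → net-section rupture.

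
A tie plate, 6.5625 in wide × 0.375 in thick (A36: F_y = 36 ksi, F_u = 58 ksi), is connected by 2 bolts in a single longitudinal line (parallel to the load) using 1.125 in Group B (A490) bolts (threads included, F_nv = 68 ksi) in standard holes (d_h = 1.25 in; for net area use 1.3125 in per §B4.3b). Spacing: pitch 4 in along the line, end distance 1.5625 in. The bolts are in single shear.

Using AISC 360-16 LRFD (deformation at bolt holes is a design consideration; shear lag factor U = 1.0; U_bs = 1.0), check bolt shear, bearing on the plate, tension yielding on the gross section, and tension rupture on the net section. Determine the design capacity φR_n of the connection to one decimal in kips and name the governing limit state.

62.4 kips (bearing governs)

Bolt shear: A_b = π(1.125)²/4 = 0.99402 in². φR_n = 0.75 × 68 × 0.99402 × 2 × 1 = 101.4 kips.
Bearing (0.375 in plate, F_u = 58 ksi): end bolts L_c = 1.5625 − 1.25/2 = 0.9375, R_n = min(1.2×0.9375×0.375×58, 2.4×1.125×0.375×58) = 24.469 kips/bolt; interior L_c = 4 − 1.25 = 2.75, R_n = 58.725 kips/bolt. φR_n = 0.75 × (1×24.469 + 1×58.725) = 62.4 kips.
Tension yield (gross): A_g = 6.5625×0.375 = 2.4609 in². φR_n = 0.90 × 36 × 2.4609 = 79.7 kips.
Tension rupture (net): A_n = (6.5625 − 1×1.3125)×0.375 = 1.9688 in² (U = 1.0, A_e = A_n). φR_n = 0.75 × 58 × 1.9688 = 85.6 kips.
Governing: min(101.4, 62.4, 79.7, 85.6) = 62.4 kips → bearing.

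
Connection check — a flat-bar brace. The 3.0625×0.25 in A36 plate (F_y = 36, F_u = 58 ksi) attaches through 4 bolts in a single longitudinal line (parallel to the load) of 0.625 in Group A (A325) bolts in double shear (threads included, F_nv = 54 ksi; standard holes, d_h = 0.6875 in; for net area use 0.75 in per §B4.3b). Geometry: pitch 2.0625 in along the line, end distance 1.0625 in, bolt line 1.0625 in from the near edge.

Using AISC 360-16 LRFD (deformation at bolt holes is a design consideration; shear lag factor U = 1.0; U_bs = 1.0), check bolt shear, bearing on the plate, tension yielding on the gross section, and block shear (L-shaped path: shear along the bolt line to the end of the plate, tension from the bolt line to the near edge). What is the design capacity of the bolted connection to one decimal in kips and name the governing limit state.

Bolt shear: A_b = π(0.625)²/4 = 0.3068 in². φR_n = 0.75 × 54 × 0.3068 × 4 × 2 = 99.4 kips.
Bearing (0.25 in plate, F_u = 58 ksi): end bolts L_c = 1.0625 − 0.6875/2 = 0.71875, R_n = min(1.2×0.71875×0.25×58, 2.4×0.625×0.25×58) = 12.506 kips/bolt; interior L_c = 2.0625 − 0.6875 = 1.375, R_n = 21.75 kips/bolt. φR_n = 0.75 × (1×12.506 + 3×21.75) = 58.3 kips.
Tension yield (gross): A_g = 3.0625×0.25 = 0.76563 in². φR_n = 0.90 × 36 × 0.76563 = 24.8 kips.
Block shear: shear path 1×[1.0625+3×2.0625] = 1×7.25 in, A_gv = 1.8125, A_nv = 1×(7.25 − 3.5×0.75)×0.25 = 1.1563 in²; tension to near edge: (1.0625 − 0.5×0.75)×0.25 = 0.17188 in². R_n = min(0.6×58×1.1563, 0.6×36×1.8125) + 1.0×58×0.17188 = min(40.239, 39.15) + 9.969 = 49.119 kips. φR_n = 0.75 × 49.119 = 36.8 kips.
Governing: min(99.4, 58.3, 24.8, 36.8) = 24.8 kips → gross-section yield.

24.8 kips (gross-section yield governs)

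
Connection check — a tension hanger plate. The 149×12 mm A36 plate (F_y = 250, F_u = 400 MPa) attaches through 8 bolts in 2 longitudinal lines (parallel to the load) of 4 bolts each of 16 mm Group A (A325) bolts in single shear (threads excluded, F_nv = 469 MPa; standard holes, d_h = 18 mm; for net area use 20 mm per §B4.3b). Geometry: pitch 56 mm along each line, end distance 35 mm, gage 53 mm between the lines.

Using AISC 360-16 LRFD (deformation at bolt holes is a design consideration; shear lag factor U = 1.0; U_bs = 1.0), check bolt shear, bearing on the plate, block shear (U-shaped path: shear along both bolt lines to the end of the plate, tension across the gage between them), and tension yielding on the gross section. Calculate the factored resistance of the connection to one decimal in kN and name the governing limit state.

402.3 kN (gross-section yield governs)

Bolt shear: A_b = π(16)²/4 = 201.06 mm². φR_n = 0.75 × 469 × 201.06 × 8 × 1 = 565.8 kN.
Bearing (12 mm plate, F_u = 400 MPa): end bolts L_c = 35 − 18/2 = 26, R_n = min(1.2×26×12×400, 2.4×16×12×400) = 149.76 kN/bolt; interior L_c = 56 − 18 = 38, R_n = 184.32 kN/bolt. φR_n = 0.75 × (2×149.76 + 6×184.32) = 1054.1 kN.
Block shear: shear path 2×[35+3×56] = 2×203 mm, A_gv = 4872, A_nv = 2×(203 − 3.5×20)×12 = 3192 mm²; tension across gage: (53 − 1×20)×12 = 396 mm². R_n = min(0.6×400×3192, 0.6×250×4872) + 1.0×400×396 = min(766.08, 730.8) + 158.4 = 889.2 kN. φR_n = 0.75 × 889.2 = 666.9 kN.
Tension yield (gross): A_g = 149×12 = 1788 mm². φR_n = 0.90 × 250 × 1788 = 402.3 kN.
Governing: min(565.8, 1054.1, 666.9, 402.3) = 402.3 kN → gross-section yield.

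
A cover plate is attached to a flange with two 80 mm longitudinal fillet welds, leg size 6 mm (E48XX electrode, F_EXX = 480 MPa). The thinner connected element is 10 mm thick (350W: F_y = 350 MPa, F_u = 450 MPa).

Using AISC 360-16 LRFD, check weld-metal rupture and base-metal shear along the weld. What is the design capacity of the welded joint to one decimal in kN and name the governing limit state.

Weld metal: throat = 0.707×6 = 4.242 mm, L = 2×80 = 160 mm. φR_n = 0.75 × 0.6 × 480 × 4.242 × 160 = 146.6 kN.
Base metal shear (10 mm plate): yield φR_n = 1.0×0.6×350×10×160 = 336.0 kN; rupture φR_n = 0.75×0.6×450×10×160 = 324.0 kN; take 324.0 kN (rupture).
Governing: min(146.6, 324.0) = 146.6 kN → weld metal.

146.6 kN (weld metal governs)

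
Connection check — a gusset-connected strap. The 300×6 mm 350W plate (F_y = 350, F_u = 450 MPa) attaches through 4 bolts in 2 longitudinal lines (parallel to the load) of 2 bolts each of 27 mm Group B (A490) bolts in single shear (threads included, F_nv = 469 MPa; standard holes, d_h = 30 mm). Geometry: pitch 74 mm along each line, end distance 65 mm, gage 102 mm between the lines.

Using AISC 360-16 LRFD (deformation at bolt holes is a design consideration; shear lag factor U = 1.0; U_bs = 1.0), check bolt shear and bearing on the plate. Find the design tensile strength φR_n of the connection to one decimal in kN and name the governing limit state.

Bolt shear: A_b = π(27)²/4 = 572.56 mm². φR_n = 0.75 × 469 × 572.56 × 4 × 1 = 805.6 kN.
Bearing (6 mm plate, F_u = 450 MPa): end bolts L_c = 65 − 30/2 = 50, R_n = min(1.2×50×6×450, 2.4×27×6×450) = 162 kN/bolt; interior L_c = 74 − 30 = 44, R_n = 142.56 kN/bolt. φR_n = 0.75 × (2×162 + 2×142.56) = 456.8 kN.
Governing: min(805.6, 456.8) = 456.8 kN → bearing.

456.8 kN (bearing governs)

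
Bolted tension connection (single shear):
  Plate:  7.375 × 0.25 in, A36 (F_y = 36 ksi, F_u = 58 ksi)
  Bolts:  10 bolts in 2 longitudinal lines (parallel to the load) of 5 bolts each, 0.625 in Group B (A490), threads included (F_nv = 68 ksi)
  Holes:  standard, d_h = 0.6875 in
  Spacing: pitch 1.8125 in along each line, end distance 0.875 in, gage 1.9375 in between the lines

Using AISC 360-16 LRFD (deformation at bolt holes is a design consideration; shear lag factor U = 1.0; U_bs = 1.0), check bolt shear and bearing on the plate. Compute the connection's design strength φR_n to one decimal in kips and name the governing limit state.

Bolt shear: A_b = π(0.625)²/4 = 0.3068 in². φR_n = 0.75 × 68 × 0.3068 × 10 × 1 = 156.5 kips.
Bearing (0.25 in plate, F_u = 58 ksi): end bolts L_c = 0.875 − 0.6875/2 = 0.53125, R_n = min(1.2×0.53125×0.25×58, 2.4×0.625×0.25×58) = 9.2438 kips/bolt; interior L_c = 1.8125 − 0.6875 = 1.125, R_n = 19.575 kips/bolt. φR_n = 0.75 × (2×9.2438 + 8×19.575) = 131.3 kips.
Governing: min(156.5, 131.3) = 131.3 kips → bearing.

131.3 kips (bearing governs)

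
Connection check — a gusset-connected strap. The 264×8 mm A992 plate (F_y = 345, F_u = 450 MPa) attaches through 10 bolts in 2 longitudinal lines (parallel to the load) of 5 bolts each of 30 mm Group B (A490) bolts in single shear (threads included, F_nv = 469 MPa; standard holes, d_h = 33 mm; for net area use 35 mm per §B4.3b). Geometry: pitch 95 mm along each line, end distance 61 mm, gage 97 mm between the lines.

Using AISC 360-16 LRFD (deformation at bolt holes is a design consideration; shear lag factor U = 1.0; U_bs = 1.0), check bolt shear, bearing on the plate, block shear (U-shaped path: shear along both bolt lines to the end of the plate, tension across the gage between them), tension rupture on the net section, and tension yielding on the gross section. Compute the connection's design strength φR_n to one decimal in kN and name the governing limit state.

523.8 kN (net-section rupture governs)

Bolt shear: A_b = π(30)²/4 = 706.86 mm². φR_n = 0.75 × 469 × 706.86 × 10 × 1 = 2486.4 kN.
Bearing (8 mm plate, F_u = 450 MPa): end bolts L_c = 61 − 33/2 = 44.5, R_n = min(1.2×44.5×8×450, 2.4×30×8×450) = 192.24 kN/bolt; interior L_c = 95 − 33 = 62, R_n = 259.2 kN/bolt. φR_n = 0.75 × (2×192.24 + 8×259.2) = 1843.6 kN.
Block shear: shear path 2×[61+4×95] = 2×441 mm, A_gv = 7056, A_nv = 2×(441 − 4.5×35)×8 = 4536 mm²; tension across gage: (97 − 1×35)×8 = 496 mm². R_n = min(0.6×450×4536, 0.6×345×7056) + 1.0×450×496 = min(1224.7, 1460.6) + 223.2 = 1447.9 kN. φR_n = 0.75 × 1447.9 = 1085.9 kN.
Tension rupture (net): A_n = (264 − 2×35)×8 = 1552 mm² (U = 1.0, A_e = A_n). φR_n = 0.75 × 450 × 1552 = 523.8 kN.
Tension yield (gross): A_g = 264×8 = 2112 mm². φR_n = 0.90 × 345 × 2112 = 655.8 kN.
Governing: min(2486.4, 1843.6, 1085.9, 523.8, 655.8) = 523.8 kN → net-section rupture.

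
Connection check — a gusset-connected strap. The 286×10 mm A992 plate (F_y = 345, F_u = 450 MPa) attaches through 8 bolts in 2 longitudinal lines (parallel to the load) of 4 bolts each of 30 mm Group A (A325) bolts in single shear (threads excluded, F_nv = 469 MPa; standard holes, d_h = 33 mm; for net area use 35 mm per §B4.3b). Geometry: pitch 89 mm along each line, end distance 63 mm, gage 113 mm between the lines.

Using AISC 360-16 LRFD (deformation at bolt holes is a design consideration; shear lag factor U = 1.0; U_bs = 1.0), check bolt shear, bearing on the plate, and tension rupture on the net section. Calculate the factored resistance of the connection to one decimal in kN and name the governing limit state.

729.0 kN (net-section rupture governs)

Bolt shear: A_b = π(30)²/4 = 706.86 mm². φR_n = 0.75 × 469 × 706.86 × 8 × 1 = 1989.1 kN.
Bearing (10 mm plate, F_u = 450 MPa): end bolts L_c = 63 − 33/2 = 46.5, R_n = min(1.2×46.5×10×450, 2.4×30×10×450) = 251.1 kN/bolt; interior L_c = 89 − 33 = 56, R_n = 302.4 kN/bolt. φR_n = 0.75 × (2×251.1 + 6×302.4) = 1737.5 kN.
Tension rupture (net): A_n = (286 − 2×35)×10 = 2160 mm² (U = 1.0, A_e = A_n). φR_n = 0.75 × 450 × 2160 = 729.0 kN.
Governing: min(1989.1, 1737.5, 729.0) = 729.0 kN → net-section rupture.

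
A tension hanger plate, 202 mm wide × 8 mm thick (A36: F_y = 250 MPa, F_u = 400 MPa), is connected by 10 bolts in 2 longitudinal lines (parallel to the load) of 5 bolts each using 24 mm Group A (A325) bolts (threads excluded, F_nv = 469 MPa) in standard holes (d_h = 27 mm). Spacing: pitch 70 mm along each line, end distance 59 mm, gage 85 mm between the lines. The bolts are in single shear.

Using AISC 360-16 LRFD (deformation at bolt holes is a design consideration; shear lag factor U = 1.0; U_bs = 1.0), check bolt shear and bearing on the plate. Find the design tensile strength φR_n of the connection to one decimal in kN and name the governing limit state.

Bolt shear: A_b = π(24)²/4 = 452.39 mm². φR_n = 0.75 × 469 × 452.39 × 10 × 1 = 1591.3 kN.
Bearing (8 mm plate, F_u = 400 MPa): end bolts L_c = 59 − 27/2 = 45.5, R_n = min(1.2×45.5×8×400, 2.4×24×8×400) = 174.72 kN/bolt; interior L_c = 70 − 27 = 43, R_n = 165.12 kN/bolt. φR_n = 0.75 × (2×174.72 + 8×165.12) = 1252.8 kN.
Governing: min(1591.3, 1252.8) = 1252.8 kN → bearing.

1252.8 kN (bearing governs)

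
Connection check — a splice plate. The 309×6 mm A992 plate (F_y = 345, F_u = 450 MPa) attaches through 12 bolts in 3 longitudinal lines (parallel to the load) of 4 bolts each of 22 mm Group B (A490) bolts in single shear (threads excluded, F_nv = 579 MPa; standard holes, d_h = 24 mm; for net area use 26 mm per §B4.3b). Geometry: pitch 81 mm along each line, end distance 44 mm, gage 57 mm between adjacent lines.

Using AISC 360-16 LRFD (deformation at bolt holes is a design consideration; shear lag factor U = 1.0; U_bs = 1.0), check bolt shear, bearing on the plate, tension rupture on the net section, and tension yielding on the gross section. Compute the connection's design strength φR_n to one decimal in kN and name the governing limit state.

467.8 kN (net-section rupture governs)

Bolt shear: A_b = π(22)²/4 = 380.13 mm². φR_n = 0.75 × 579 × 380.13 × 12 × 1 = 1980.9 kN.
Bearing (6 mm plate, F_u = 450 MPa): end bolts L_c = 44 − 24/2 = 32, R_n = min(1.2×32×6×450, 2.4×22×6×450) = 103.68 kN/bolt; interior L_c = 81 − 24 = 57, R_n = 142.56 kN/bolt. φR_n = 0.75 × (3×103.68 + 9×142.56) = 1195.6 kN.
Tension rupture (net): A_n = (309 − 3×26)×6 = 1386 mm² (U = 1.0, A_e = A_n). φR_n = 0.75 × 450 × 1386 = 467.8 kN.
Tension yield (gross): A_g = 309×6 = 1854 mm². φR_n = 0.90 × 345 × 1854 = 575.7 kN.
Governing: min(1980.9, 1195.6, 467.8, 575.7) = 467.8 kN → net-section rupture.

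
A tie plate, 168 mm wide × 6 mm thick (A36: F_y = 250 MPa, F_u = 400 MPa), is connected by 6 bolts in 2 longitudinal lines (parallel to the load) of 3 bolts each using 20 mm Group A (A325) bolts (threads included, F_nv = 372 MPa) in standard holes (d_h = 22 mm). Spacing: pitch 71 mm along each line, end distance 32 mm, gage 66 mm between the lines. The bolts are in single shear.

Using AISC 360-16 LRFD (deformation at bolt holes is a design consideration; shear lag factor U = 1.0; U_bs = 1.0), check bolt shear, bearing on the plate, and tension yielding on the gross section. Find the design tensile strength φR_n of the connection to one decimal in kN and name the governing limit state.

Bolt shear: A_b = π(20)²/4 = 314.16 mm². φR_n = 0.75 × 372 × 314.16 × 6 × 1 = 525.9 kN.
Bearing (6 mm plate, F_u = 400 MPa): end bolts L_c = 32 − 22/2 = 21, R_n = min(1.2×21×6×400, 2.4×20×6×400) = 60.48 kN/bolt; interior L_c = 71 − 22 = 49, R_n = 115.2 kN/bolt. φR_n = 0.75 × (2×60.48 + 4×115.2) = 436.3 kN.
Tension yield (gross): A_g = 168×6 = 1008 mm². φR_n = 0.90 × 250 × 1008 = 226.8 kN.
Governing: min(525.9, 436.3, 226.8) = 226.8 kN → gross-section yield.

226.8 kN (gross-section yield governs)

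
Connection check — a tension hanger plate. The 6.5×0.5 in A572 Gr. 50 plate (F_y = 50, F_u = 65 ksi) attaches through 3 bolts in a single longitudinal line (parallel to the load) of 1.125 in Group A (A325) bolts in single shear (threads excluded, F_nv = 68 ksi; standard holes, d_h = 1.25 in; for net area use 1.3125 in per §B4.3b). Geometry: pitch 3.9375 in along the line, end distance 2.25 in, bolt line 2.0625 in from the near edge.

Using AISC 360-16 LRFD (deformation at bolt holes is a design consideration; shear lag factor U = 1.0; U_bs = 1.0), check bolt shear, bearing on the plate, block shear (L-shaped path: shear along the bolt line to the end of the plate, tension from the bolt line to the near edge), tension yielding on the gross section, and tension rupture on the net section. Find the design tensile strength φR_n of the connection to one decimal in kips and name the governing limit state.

126.4 kips (net-section rupture governs)

Bolt shear: A_b = π(1.125)²/4 = 0.99402 in². φR_n = 0.75 × 68 × 0.99402 × 3 × 1 = 152.1 kips.
Bearing (0.5 in plate, F_u = 65 ksi): end bolts L_c = 2.25 − 1.25/2 = 1.625, R_n = min(1.2×1.625×0.5×65, 2.4×1.125×0.5×65) = 63.375 kips/bolt; interior L_c = 3.9375 − 1.25 = 2.6875, R_n = 87.75 kips/bolt. φR_n = 0.75 × (1×63.375 + 2×87.75) = 179.2 kips.
Block shear: shear path 1×[2.25+2×3.9375] = 1×10.125 in, A_gv = 5.0625, A_nv = 1×(10.125 − 2.5×1.3125)×0.5 = 3.4219 in²; tension to near edge: (2.0625 − 0.5×1.3125)×0.5 = 0.70313 in². R_n = min(0.6×65×3.4219, 0.6×50×5.0625) + 1.0×65×0.70313 = min(133.45, 151.88) + 45.703 = 179.15 kips. φR_n = 0.75 × 179.15 = 134.4 kips.
Tension yield (gross): A_g = 6.5×0.5 = 3.25 in². φR_n = 0.90 × 50 × 3.25 = 146.3 kips.
Tension rupture (net): A_n = (6.5 − 1×1.3125)×0.5 = 2.5938 in² (U = 1.0, A_e = A_n). φR_n = 0.75 × 65 × 2.5938 = 126.4 kips.
Governing: min(152.1, 179.2, 134.4, 146.3, 126.4) = 126.4 kips → net-section rupture.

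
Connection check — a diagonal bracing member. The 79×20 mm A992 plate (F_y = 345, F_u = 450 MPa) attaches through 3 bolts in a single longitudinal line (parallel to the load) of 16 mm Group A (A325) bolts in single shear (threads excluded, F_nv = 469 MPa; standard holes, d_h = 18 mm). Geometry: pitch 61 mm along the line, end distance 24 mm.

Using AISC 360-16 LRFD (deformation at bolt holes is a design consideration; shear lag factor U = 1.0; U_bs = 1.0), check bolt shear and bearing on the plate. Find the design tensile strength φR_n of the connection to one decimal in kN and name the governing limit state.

212.2 kN (bolt shear governs)

Bolt shear: A_b = π(16)²/4 = 201.06 mm². φR_n = 0.75 × 469 × 201.06 × 3 × 1 = 212.2 kN.
Bearing (20 mm plate, F_u = 450 MPa): end bolts L_c = 24 − 18/2 = 15, R_n = min(1.2×15×20×450, 2.4×16×20×450) = 162 kN/bolt; interior L_c = 61 − 18 = 43, R_n = 345.6 kN/bolt. φR_n = 0.75 × (1×162 + 2×345.6) = 639.9 kN.
Governing: min(212.2, 639.9) = 212.2 kN → bolt shear.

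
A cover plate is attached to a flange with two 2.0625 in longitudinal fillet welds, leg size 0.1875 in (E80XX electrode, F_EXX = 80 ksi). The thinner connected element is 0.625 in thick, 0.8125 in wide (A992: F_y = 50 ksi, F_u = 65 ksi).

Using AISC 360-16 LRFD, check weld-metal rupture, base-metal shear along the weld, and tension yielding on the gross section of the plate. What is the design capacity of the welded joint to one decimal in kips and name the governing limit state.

19.7 kips (weld metal governs)

Weld metal: throat = 0.707×0.1875 = 0.13256 in, L = 2×2.0625 = 4.125 in. φR_n = 0.75 × 0.6 × 80 × 0.13256 × 4.125 = 19.7 kips.
Base metal shear (0.625 in plate): yield φR_n = 1.0×0.6×50×0.625×4.125 = 77.3 kips; rupture φR_n = 0.75×0.6×65×0.625×4.125 = 75.4 kips; take 75.4 kips (rupture).
Tension yield (gross): A_g = 0.8125×0.625 = 0.50781 in². φR_n = 0.90 × 50 × 0.50781 = 22.9 kips.
Governing: min(19.7, 75.4, 22.9) = 19.7 kips → weld metal.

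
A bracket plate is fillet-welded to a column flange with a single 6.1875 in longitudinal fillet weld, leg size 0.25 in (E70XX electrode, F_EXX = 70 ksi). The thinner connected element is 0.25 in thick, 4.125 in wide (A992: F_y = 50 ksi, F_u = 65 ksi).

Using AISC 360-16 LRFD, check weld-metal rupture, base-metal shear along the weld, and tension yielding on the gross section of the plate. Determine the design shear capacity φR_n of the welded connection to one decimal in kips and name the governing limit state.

Weld metal: throat = 0.707×0.25 = 0.17675 in, L = 6.1875 in. φR_n = 0.75 × 0.6 × 70 × 0.17675 × 6.1875 = 34.4 kips.
Base metal shear (0.25 in plate): yield φR_n = 1.0×0.6×50×0.25×6.1875 = 46.4 kips; rupture φR_n = 0.75×0.6×65×0.25×6.1875 = 45.2 kips; take 45.2 kips (rupture).
Tension yield (gross): A_g = 4.125×0.25 = 1.0313 in². φR_n = 0.90 × 50 × 1.0313 = 46.4 kips.
Governing: min(34.4, 45.2, 46.4) = 34.4 kips → weld metal.

34.4 kips (weld metal governs)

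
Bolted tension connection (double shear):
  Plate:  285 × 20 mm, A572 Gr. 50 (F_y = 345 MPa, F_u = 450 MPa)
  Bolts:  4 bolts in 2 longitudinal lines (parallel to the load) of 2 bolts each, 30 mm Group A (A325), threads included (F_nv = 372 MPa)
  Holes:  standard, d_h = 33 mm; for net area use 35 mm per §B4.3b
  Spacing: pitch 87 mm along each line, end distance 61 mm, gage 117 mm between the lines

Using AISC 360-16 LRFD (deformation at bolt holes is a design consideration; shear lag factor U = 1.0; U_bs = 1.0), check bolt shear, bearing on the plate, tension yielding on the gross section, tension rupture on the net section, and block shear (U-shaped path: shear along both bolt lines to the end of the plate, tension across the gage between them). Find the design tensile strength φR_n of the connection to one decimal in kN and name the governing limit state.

Bolt shear: A_b = π(30)²/4 = 706.86 mm². φR_n = 0.75 × 372 × 706.86 × 4 × 2 = 1577.7 kN.
Bearing (20 mm plate, F_u = 450 MPa): end bolts L_c = 61 − 33/2 = 44.5, R_n = min(1.2×44.5×20×450, 2.4×30×20×450) = 480.6 kN/bolt; interior L_c = 87 − 33 = 54, R_n = 583.2 kN/bolt. φR_n = 0.75 × (2×480.6 + 2×583.2) = 1595.7 kN.
Tension yield (gross): A_g = 285×20 = 5700 mm². φR_n = 0.90 × 345 × 5700 = 1769.9 kN.
Tension rupture (net): A_n = (285 − 2×35)×20 = 4300 mm² (U = 1.0, A_e = A_n). φR_n = 0.75 × 450 × 4300 = 1451.3 kN.
Block shear: shear path 2×[61+1×87] = 2×148 mm, A_gv = 5920, A_nv = 2×(148 − 1.5×35)×20 = 3820 mm²; tension across gage: (117 − 1×35)×20 = 1640 mm². R_n = min(0.6×450×3820, 0.6×345×5920) + 1.0×450×1640 = min(1031.4, 1225.4) + 738 = 1769.4 kN. φR_n = 0.75 × 1769.4 = 1327.1 kN.
Governing: min(1577.7, 1595.7, 1769.9, 1451.3, 1327.1) = 1327.1 kN → block shear.

1327.1 kN (block shear governs)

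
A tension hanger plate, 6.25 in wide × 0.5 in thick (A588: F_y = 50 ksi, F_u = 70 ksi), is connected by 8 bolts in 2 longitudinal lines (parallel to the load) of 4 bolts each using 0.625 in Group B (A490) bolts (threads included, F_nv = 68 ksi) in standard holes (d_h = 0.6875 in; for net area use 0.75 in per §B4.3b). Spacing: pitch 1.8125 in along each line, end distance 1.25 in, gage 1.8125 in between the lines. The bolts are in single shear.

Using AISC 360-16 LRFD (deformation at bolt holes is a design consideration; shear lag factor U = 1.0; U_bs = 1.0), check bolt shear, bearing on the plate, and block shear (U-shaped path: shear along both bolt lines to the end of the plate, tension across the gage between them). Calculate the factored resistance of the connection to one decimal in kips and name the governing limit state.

125.2 kips (bolt shear governs)

Bolt shear: A_b = π(0.625)²/4 = 0.3068 in². φR_n = 0.75 × 68 × 0.3068 × 8 × 1 = 125.2 kips.
Bearing (0.5 in plate, F_u = 70 ksi): end bolts L_c = 1.25 − 0.6875/2 = 0.90625, R_n = min(1.2×0.90625×0.5×70, 2.4×0.625×0.5×70) = 38.063 kips/bolt; interior L_c = 1.8125 − 0.6875 = 1.125, R_n = 47.25 kips/bolt. φR_n = 0.75 × (2×38.063 + 6×47.25) = 269.7 kips.
Block shear: shear path 2×[1.25+3×1.8125] = 2×6.6875 in, A_gv = 6.6875, A_nv = 2×(6.6875 − 3.5×0.75)×0.5 = 4.0625 in²; tension across gage: (1.8125 − 1×0.75)×0.5 = 0.53125 in². R_n = min(0.6×70×4.0625, 0.6×50×6.6875) + 1.0×70×0.53125 = min(170.63, 200.63) + 37.188 = 207.82 kips. φR_n = 0.75 × 207.82 = 155.9 kips.
Governing: min(125.2, 269.7, 155.9) = 125.2 kips → bolt shear.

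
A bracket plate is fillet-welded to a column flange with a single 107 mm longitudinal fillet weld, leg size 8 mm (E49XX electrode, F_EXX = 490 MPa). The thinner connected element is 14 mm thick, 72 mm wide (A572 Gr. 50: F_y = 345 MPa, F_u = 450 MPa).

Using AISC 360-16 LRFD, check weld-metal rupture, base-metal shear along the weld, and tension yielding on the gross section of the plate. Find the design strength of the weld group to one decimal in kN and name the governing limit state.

133.4 kN (weld metal governs)

Weld metal: throat = 0.707×8 = 5.656 mm, L = 107 mm. φR_n = 0.75 × 0.6 × 490 × 5.656 × 107 = 133.4 kN.
Base metal shear (14 mm plate): yield φR_n = 1.0×0.6×345×14×107 = 310.1 kN; rupture φR_n = 0.75×0.6×450×14×107 = 303.3 kN; take 303.3 kN (rupture).
Tension yield (gross): A_g = 72×14 = 1008 mm². φR_n = 0.90 × 345 × 1008 = 313.0 kN.
Governing: min(133.4, 303.3, 313.0) = 133.4 kN → weld metal.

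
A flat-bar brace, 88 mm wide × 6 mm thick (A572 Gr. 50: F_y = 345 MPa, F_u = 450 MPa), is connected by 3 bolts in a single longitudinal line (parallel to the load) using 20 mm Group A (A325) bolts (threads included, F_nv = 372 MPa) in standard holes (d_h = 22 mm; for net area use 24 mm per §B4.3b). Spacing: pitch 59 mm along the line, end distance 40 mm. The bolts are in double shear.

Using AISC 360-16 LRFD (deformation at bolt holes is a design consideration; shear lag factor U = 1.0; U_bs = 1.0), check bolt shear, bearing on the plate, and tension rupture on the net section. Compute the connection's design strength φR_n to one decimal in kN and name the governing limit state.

129.6 kN (net-section rupture governs)

Bolt shear: A_b = π(20)²/4 = 314.16 mm². φR_n = 0.75 × 372 × 314.16 × 3 × 2 = 525.9 kN.
Bearing (6 mm plate, F_u = 450 MPa): end bolts L_c = 40 − 22/2 = 29, R_n = min(1.2×29×6×450, 2.4×20×6×450) = 93.96 kN/bolt; interior L_c = 59 − 22 = 37, R_n = 119.88 kN/bolt. φR_n = 0.75 × (1×93.96 + 2×119.88) = 250.3 kN.
Tension rupture (net): A_n = (88 − 1×24)×6 = 384 mm² (U = 1.0, A_e = A_n). φR_n = 0.75 × 450 × 384 = 129.6 kN.
Governing: min(525.9, 250.3, 129.6) = 129.6 kN → net-section rupture.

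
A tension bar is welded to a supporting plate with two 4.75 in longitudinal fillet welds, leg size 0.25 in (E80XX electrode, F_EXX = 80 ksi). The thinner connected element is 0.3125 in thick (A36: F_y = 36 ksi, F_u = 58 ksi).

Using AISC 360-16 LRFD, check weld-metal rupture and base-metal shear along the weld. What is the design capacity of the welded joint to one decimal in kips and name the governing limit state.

60.4 kips (weld metal governs)

Weld metal: throat = 0.707×0.25 = 0.17675 in, L = 2×4.75 = 9.5 in. φR_n = 0.75 × 0.6 × 80 × 0.17675 × 9.5 = 60.4 kips.
Base metal shear (0.3125 in plate): yield φR_n = 1.0×0.6×36×0.3125×9.5 = 64.1 kips; rupture φR_n = 0.75×0.6×58×0.3125×9.5 = 77.5 kips; take 64.1 kips (yield).
Governing: min(60.4, 64.1) = 60.4 kips → weld metal.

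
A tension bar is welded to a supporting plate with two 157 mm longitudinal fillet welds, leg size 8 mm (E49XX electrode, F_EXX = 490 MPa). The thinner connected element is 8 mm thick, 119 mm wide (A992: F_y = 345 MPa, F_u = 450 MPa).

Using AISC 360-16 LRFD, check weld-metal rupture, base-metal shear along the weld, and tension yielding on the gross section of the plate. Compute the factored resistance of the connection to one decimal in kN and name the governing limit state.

Weld metal: throat = 0.707×8 = 5.656 mm, L = 2×157 = 314 mm. φR_n = 0.75 × 0.6 × 490 × 5.656 × 314 = 391.6 kN.
Base metal shear (8 mm plate): yield φR_n = 1.0×0.6×345×8×314 = 520.0 kN; rupture φR_n = 0.75×0.6×450×8×314 = 508.7 kN; take 508.7 kN (rupture).
Tension yield (gross): A_g = 119×8 = 952 mm². φR_n = 0.90 × 345 × 952 = 295.6 kN.
Governing: min(391.6, 508.7, 295.6) = 295.6 kN → gross-section yield.

295.6 kN (gross-section yield governs)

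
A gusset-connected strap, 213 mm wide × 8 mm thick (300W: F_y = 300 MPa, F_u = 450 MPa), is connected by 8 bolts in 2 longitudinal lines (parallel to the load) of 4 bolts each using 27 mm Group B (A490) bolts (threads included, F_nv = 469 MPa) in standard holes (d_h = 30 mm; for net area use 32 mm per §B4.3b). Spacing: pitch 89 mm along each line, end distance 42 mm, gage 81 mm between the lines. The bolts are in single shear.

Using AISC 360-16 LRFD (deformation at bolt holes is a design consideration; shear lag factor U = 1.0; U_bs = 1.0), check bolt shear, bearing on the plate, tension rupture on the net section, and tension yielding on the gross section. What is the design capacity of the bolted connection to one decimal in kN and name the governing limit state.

Bolt shear: A_b = π(27)²/4 = 572.56 mm². φR_n = 0.75 × 469 × 572.56 × 8 × 1 = 1611.2 kN.
Bearing (8 mm plate, F_u = 450 MPa): end bolts L_c = 42 − 30/2 = 27, R_n = min(1.2×27×8×450, 2.4×27×8×450) = 116.64 kN/bolt; interior L_c = 89 − 30 = 59, R_n = 233.28 kN/bolt. φR_n = 0.75 × (2×116.64 + 6×233.28) = 1224.7 kN.
Tension rupture (net): A_n = (213 − 2×32)×8 = 1192 mm² (U = 1.0, A_e = A_n). φR_n = 0.75 × 450 × 1192 = 402.3 kN.
Tension yield (gross): A_g = 213×8 = 1704 mm². φR_n = 0.90 × 300 × 1704 = 460.1 kN.
Governing: min(1611.2, 1224.7, 402.3, 460.1) = 402.3 kN → net-section rupture.

402.3 kN (net-section rupture governs)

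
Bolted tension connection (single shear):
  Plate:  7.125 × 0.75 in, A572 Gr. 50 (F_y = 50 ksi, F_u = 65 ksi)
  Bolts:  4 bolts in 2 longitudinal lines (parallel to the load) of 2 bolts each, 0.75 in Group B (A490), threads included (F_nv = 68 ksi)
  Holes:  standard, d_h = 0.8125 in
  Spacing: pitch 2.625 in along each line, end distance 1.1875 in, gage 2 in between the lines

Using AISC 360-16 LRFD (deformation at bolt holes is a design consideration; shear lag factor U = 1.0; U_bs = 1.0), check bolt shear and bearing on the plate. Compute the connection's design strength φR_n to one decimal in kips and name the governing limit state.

Bolt shear: A_b = π(0.75)²/4 = 0.44179 in². φR_n = 0.75 × 68 × 0.44179 × 4 × 1 = 90.1 kips.
Bearing (0.75 in plate, F_u = 65 ksi): end bolts L_c = 1.1875 − 0.8125/2 = 0.78125, R_n = min(1.2×0.78125×0.75×65, 2.4×0.75×0.75×65) = 45.703 kips/bolt; interior L_c = 2.625 − 0.8125 = 1.8125, R_n = 87.75 kips/bolt. φR_n = 0.75 × (2×45.703 + 2×87.75) = 200.2 kips.
Governing: min(90.1, 200.2) = 90.1 kips → bolt shear.

90.1 kips (bolt shear governs)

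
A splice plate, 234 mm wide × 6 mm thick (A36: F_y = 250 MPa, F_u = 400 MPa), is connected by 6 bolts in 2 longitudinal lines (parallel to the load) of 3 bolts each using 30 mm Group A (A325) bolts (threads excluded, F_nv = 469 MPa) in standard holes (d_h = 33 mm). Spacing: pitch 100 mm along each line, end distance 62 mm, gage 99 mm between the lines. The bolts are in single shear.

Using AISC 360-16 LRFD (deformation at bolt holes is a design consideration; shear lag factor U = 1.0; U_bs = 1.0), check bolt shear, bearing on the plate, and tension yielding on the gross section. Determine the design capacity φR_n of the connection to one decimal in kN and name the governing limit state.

Bolt shear: A_b = π(30)²/4 = 706.86 mm². φR_n = 0.75 × 469 × 706.86 × 6 × 1 = 1491.8 kN.
Bearing (6 mm plate, F_u = 400 MPa): end bolts L_c = 62 − 33/2 = 45.5, R_n = min(1.2×45.5×6×400, 2.4×30×6×400) = 131.04 kN/bolt; interior L_c = 100 − 33 = 67, R_n = 172.8 kN/bolt. φR_n = 0.75 × (2×131.04 + 4×172.8) = 715.0 kN.
Tension yield (gross): A_g = 234×6 = 1404 mm². φR_n = 0.90 × 250 × 1404 = 315.9 kN.
Governing: min(1491.8, 715.0, 315.9) = 315.9 kN → gross-section yield.

315.9 kN (gross-section yield governs)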